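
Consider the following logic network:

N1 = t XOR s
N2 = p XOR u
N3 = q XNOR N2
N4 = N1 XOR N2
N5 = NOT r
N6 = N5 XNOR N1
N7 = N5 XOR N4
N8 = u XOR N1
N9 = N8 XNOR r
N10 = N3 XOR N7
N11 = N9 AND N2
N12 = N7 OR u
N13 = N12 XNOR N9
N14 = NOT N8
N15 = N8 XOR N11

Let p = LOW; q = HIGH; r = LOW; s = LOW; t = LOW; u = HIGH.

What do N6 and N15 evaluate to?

N1 = t XOR s = LOW XOR LOW = LOW
N2 = p XOR u = LOW XOR HIGH = HIGH
N5 = NOT r = NOT LOW = HIGH
N6 = N5 XNOR N1 = HIGH XNOR LOW = LOW
N8 = u XOR N1 = HIGH XOR LOW = HIGH
N9 = N8 XNOR r = HIGH XNOR LOW = LOW
N11 = N9 AND N2 = LOW AND HIGH = LOW
N15 = N8 XOR N11 = HIGH XOR LOW = HIGH

N6 = LOW  N15 = HIGH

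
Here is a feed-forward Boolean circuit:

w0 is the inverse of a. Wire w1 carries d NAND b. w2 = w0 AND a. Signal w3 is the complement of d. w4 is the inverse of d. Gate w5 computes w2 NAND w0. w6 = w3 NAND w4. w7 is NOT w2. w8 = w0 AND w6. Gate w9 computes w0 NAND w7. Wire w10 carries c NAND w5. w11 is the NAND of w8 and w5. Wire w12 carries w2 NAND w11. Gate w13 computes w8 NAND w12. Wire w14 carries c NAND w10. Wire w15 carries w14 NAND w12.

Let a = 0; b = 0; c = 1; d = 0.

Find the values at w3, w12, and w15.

w3 = 1, w12 = 1, w15 = 0

w0 = NOT a = NOT 0 = 1
w2 = w0 AND a = 1 AND 0 = 0
w3 = NOT d = NOT 0 = 1
w4 = NOT d = NOT 0 = 1
w5 = w2 NAND w0 = 0 NAND 1 = 1
w6 = w3 NAND w4 = 1 NAND 1 = 0
w8 = w0 AND w6 = 1 AND 0 = 0
w10 = c NAND w5 = 1 NAND 1 = 0
w11 = w8 NAND w5 = 0 NAND 1 = 1
w12 = w2 NAND w11 = 0 NAND 1 = 1
w14 = c NAND w10 = 1 NAND 0 = 1
w15 = w14 NAND w12 = 1 NAND 1 = 0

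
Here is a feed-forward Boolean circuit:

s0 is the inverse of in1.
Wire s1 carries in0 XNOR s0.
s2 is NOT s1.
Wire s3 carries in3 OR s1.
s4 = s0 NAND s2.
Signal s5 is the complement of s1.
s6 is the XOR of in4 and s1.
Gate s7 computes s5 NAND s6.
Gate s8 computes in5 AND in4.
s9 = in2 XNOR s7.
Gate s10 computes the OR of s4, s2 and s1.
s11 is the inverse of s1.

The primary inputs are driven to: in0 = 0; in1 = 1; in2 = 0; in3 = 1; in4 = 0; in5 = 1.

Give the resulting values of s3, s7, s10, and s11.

s0 = NOT in1 = NOT 1 = 0
s1 = in0 XNOR s0 = 0 XNOR 0 = 1
s2 = NOT s1 = NOT 1 = 0
s3 = in3 OR s1 = 1 OR 1 = 1
s4 = s0 NAND s2 = 0 NAND 0 = 1
s5 = NOT s1 = NOT 1 = 0
s6 = in4 XOR s1 = 0 XOR 1 = 1
s7 = s5 NAND s6 = 0 NAND 1 = 1
s10 = s4 OR s2 OR s1 = 1 OR 0 OR 1 = 1
s11 = NOT s1 = NOT 1 = 0

s3 = 1, s7 = 1, s10 = 1, s11 = 0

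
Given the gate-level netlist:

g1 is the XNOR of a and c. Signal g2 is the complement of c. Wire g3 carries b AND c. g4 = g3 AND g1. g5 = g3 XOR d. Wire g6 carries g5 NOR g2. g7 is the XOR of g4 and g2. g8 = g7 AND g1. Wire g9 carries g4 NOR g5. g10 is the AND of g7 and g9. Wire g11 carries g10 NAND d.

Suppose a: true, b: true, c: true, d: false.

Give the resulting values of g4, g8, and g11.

g4 = true, g8 = true, g11 = true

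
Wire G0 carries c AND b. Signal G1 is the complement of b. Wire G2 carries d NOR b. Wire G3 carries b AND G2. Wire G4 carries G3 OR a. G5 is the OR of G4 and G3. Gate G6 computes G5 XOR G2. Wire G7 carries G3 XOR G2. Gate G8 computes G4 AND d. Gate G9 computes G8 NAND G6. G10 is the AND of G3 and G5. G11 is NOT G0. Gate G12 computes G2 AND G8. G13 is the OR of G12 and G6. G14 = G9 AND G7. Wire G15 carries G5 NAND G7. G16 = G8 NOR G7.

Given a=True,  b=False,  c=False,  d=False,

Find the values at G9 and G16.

G9 = True, G16 = False

G2 = d NOR b = False NOR False = True
G3 = b AND G2 = False AND True = False
G4 = G3 OR a = False OR True = True
G5 = G4 OR G3 = True OR False = True
G6 = G5 XOR G2 = True XOR True = False
G7 = G3 XOR G2 = False XOR True = True
G8 = G4 AND d = True AND False = False
G9 = G8 NAND G6 = False NAND False = True
G16 = G8 NOR G7 = False NOR True = False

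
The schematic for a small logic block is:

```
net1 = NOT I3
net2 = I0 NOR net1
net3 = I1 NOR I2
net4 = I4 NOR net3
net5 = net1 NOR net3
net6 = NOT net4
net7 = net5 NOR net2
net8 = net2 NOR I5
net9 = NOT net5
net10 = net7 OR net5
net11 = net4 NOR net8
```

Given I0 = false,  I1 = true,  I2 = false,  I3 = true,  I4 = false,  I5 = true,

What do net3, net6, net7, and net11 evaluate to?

net3 = false  net6 = false  net7 = false  net11 = false

net1 = NOT I3 = NOT true = false
net2 = I0 NOR net1 = false NOR false = true
net3 = I1 NOR I2 = true NOR false = false
net4 = I4 NOR net3 = false NOR false = true
net5 = net1 NOR net3 = false NOR false = true
net6 = NOT net4 = NOT true = false
net7 = net5 NOR net2 = true NOR true = false
net8 = net2 NOR I5 = true NOR true = false
net11 = net4 NOR net8 = true NOR false = false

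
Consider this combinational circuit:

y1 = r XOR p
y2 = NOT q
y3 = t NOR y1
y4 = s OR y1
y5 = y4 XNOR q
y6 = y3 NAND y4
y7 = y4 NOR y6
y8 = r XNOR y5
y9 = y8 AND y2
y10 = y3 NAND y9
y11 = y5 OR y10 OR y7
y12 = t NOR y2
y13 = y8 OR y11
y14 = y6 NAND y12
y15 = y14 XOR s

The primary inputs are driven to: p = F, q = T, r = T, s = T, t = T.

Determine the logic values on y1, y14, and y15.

y1 = T  y14 = T  y15 = F

y1 = r XOR p = T XOR F = T
y2 = NOT q = NOT T = F
y3 = t NOR y1 = T NOR T = F
y4 = s OR y1 = T OR T = T
y6 = y3 NAND y4 = F NAND T = T
y12 = t NOR y2 = T NOR F = F
y14 = y6 NAND y12 = T NAND F = T
y15 = y14 XOR s = T XOR T = F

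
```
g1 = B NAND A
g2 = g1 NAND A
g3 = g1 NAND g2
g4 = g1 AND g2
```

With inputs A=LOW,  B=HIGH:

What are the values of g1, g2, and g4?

g1 = HIGH; g2 = HIGH; g4 = HIGH

g1 = B NAND A = HIGH NAND LOW = HIGH
g2 = g1 NAND A = HIGH NAND LOW = HIGH
g4 = g1 AND g2 = HIGH AND HIGH = HIGH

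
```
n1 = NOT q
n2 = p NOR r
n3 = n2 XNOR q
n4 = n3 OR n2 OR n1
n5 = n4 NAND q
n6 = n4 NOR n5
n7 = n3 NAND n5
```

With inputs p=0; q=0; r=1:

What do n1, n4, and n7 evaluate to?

n1 = 1  n4 = 1  n7 = 0

n1 = NOT q = NOT 0 = 1
n2 = p NOR r = 0 NOR 1 = 0
n3 = n2 XNOR q = 0 XNOR 0 = 1
n4 = n3 OR n2 OR n1 = 1 OR 0 OR 1 = 1
n5 = n4 NAND q = 1 NAND 0 = 1
n7 = n3 NAND n5 = 1 NAND 1 = 0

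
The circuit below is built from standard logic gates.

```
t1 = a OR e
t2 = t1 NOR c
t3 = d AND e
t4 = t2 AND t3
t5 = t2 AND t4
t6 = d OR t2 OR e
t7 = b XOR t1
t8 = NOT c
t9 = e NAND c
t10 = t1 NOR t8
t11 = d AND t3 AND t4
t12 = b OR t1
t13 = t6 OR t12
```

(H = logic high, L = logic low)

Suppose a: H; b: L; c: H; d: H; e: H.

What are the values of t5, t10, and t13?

t5 = L; t10 = L; t13 = H

t1 = a OR e = H OR H = H
t2 = t1 NOR c = H NOR H = L
t3 = d AND e = H AND H = H
t4 = t2 AND t3 = L AND H = L
t5 = t2 AND t4 = L AND L = L
t6 = d OR t2 OR e = H OR L OR H = H
t8 = NOT c = NOT H = L
t10 = t1 NOR t8 = H NOR L = L
t12 = b OR t1 = L OR H = H
t13 = t6 OR t12 = H OR H = H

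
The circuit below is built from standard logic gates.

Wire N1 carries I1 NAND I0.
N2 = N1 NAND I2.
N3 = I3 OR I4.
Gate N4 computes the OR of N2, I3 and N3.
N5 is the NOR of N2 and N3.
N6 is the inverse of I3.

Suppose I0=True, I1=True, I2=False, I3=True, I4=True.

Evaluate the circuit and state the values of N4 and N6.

N1 = I1 NAND I0 = True NAND True = False
N2 = N1 NAND I2 = False NAND False = True
N3 = I3 OR I4 = True OR True = True
N4 = N2 OR I3 OR N3 = True OR True OR True = True
N6 = NOT I3 = NOT True = False

N4 = True; N6 = False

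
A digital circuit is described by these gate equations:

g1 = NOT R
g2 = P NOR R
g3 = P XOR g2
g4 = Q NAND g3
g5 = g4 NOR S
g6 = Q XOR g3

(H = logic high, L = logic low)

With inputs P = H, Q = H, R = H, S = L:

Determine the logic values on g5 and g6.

g5 = H; g6 = L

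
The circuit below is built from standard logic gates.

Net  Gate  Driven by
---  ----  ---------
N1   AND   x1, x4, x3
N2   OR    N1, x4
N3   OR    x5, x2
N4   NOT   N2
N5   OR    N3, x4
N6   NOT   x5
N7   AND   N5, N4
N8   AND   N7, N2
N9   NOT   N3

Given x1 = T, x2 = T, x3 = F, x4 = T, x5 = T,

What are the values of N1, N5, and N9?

N1 = F; N5 = T; N9 = F

N1 = x1 AND x4 AND x3 = T AND T AND F = F
N3 = x5 OR x2 = T OR T = T
N5 = N3 OR x4 = T OR T = T
N9 = NOT N3 = NOT T = F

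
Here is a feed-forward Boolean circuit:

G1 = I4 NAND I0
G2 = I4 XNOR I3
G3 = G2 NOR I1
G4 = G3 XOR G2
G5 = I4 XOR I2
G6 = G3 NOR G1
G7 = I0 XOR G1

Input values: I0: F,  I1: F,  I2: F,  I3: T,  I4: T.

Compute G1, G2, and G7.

G1 = T, G2 = T, G7 = T

G1 = I4 NAND I0 = T NAND F = T
G2 = I4 XNOR I3 = T XNOR T = T
G7 = I0 XOR G1 = F XOR T = T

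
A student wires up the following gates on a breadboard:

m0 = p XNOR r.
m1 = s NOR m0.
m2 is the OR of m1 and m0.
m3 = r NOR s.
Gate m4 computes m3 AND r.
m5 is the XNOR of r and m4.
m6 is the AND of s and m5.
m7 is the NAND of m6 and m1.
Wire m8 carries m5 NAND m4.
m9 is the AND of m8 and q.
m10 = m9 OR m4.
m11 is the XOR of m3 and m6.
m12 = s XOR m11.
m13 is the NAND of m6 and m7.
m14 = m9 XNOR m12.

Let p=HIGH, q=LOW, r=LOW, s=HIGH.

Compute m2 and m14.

m2 = LOW  m14 = HIGH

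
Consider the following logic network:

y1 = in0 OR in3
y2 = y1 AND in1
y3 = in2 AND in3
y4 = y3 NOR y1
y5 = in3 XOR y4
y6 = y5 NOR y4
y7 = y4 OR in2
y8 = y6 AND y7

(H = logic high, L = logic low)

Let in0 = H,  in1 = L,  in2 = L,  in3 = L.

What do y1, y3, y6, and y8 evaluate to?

y1 = H; y3 = L; y6 = H; y8 = L

y1 = in0 OR in3 = H OR L = H
y3 = in2 AND in3 = L AND L = L
y4 = y3 NOR y1 = L NOR H = L
y5 = in3 XOR y4 = L XOR L = L
y6 = y5 NOR y4 = L NOR L = H
y7 = y4 OR in2 = L OR L = L
y8 = y6 AND y7 = H AND L = L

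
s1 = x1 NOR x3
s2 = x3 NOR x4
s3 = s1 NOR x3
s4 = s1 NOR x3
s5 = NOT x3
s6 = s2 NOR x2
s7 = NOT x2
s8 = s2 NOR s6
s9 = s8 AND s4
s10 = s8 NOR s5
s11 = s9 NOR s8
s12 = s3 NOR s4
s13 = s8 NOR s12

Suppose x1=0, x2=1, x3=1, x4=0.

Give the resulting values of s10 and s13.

s10 = 0; s13 = 0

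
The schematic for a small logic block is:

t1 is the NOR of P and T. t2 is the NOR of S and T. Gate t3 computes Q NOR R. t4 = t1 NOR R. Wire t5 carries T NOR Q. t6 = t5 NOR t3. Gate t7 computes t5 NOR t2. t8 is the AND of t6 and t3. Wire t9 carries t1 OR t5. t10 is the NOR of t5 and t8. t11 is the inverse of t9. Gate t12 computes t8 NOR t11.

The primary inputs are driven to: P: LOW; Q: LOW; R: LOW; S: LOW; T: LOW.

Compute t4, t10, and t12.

t4 = LOW; t10 = LOW; t12 = HIGH

t1 = P NOR T = LOW NOR LOW = HIGH
t3 = Q NOR R = LOW NOR LOW = HIGH
t4 = t1 NOR R = HIGH NOR LOW = LOW
t5 = T NOR Q = LOW NOR LOW = HIGH
t6 = t5 NOR t3 = HIGH NOR HIGH = LOW
t8 = t6 AND t3 = LOW AND HIGH = LOW
t9 = t1 OR t5 = HIGH OR HIGH = HIGH
t10 = t5 NOR t8 = HIGH NOR LOW = LOW
t11 = NOT t9 = NOT HIGH = LOW
t12 = t8 NOR t11 = LOW NOR LOW = HIGH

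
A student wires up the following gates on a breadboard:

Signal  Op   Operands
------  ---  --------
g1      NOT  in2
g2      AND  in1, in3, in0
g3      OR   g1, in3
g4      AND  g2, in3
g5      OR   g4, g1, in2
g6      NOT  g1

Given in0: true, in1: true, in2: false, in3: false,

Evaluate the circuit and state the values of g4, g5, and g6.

g4 = false; g5 = true; g6 = false

g1 = NOT in2 = NOT false = true
g2 = in1 AND in3 AND in0 = true AND false AND true = false
g4 = g2 AND in3 = false AND false = false
g5 = g4 OR g1 OR in2 = false OR true OR false = true
g6 = NOT g1 = NOT true = false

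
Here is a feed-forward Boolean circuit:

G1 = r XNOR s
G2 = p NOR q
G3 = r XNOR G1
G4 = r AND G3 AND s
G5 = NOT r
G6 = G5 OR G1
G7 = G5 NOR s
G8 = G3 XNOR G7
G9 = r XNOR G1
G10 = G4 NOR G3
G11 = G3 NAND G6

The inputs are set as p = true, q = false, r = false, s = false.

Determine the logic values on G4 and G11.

G1 = r XNOR s = false XNOR false = true
G3 = r XNOR G1 = false XNOR true = false
G4 = r AND G3 AND s = false AND false AND false = false
G5 = NOT r = NOT false = true
G6 = G5 OR G1 = true OR true = true
G11 = G3 NAND G6 = false NAND true = true

G4 = false, G11 = true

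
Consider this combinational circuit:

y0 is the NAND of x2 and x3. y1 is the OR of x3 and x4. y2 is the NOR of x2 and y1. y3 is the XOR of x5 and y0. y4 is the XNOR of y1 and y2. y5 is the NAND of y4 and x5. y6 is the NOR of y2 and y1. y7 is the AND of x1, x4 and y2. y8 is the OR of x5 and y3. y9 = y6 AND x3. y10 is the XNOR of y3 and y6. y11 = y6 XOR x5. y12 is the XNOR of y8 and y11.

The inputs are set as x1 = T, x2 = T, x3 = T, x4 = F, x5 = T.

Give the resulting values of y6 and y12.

y0 = x2 NAND x3 = T NAND T = F
y1 = x3 OR x4 = T OR F = T
y2 = x2 NOR y1 = T NOR T = F
y3 = x5 XOR y0 = T XOR F = T
y6 = y2 NOR y1 = F NOR T = F
y8 = x5 OR y3 = T OR T = T
y11 = y6 XOR x5 = F XOR T = T
y12 = y8 XNOR y11 = T XNOR T = T

y6 = F, y12 = T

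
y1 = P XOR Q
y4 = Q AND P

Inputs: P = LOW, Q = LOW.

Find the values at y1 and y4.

y1 = LOW, y4 = LOW

y1 = LOW XOR LOW = LOW
y4 = LOW AND LOW = LOW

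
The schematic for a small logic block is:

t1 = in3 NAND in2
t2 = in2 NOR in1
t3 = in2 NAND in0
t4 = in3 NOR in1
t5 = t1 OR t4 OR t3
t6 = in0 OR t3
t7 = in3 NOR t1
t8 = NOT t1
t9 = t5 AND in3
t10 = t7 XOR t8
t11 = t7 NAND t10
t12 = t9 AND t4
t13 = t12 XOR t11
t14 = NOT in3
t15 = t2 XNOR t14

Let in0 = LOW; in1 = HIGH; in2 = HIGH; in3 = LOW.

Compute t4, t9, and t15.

t4 = LOW, t9 = LOW, t15 = LOW

t1 = in3 NAND in2 = LOW NAND HIGH = HIGH
t2 = in2 NOR in1 = HIGH NOR HIGH = LOW
t3 = in2 NAND in0 = HIGH NAND LOW = HIGH
t4 = in3 NOR in1 = LOW NOR HIGH = LOW
t5 = t1 OR t4 OR t3 = HIGH OR LOW OR HIGH = HIGH
t9 = t5 AND in3 = HIGH AND LOW = LOW
t14 = NOT in3 = NOT LOW = HIGH
t15 = t2 XNOR t14 = LOW XNOR HIGH = LOW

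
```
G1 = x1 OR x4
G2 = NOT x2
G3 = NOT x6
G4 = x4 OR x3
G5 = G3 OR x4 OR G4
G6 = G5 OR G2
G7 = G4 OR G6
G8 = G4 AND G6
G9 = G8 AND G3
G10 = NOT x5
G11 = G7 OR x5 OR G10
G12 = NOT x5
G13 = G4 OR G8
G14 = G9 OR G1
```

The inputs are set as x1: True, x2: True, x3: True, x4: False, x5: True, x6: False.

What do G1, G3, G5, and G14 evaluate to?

G1 = True, G3 = True, G5 = True, G14 = True

G1 = x1 OR x4 = True OR False = True
G2 = NOT x2 = NOT True = False
G3 = NOT x6 = NOT False = True
G4 = x4 OR x3 = False OR True = True
G5 = G3 OR x4 OR G4 = True OR False OR True = True
G6 = G5 OR G2 = True OR False = True
G8 = G4 AND G6 = True AND True = True
G9 = G8 AND G3 = True AND True = True
G14 = G9 OR G1 = True OR True = True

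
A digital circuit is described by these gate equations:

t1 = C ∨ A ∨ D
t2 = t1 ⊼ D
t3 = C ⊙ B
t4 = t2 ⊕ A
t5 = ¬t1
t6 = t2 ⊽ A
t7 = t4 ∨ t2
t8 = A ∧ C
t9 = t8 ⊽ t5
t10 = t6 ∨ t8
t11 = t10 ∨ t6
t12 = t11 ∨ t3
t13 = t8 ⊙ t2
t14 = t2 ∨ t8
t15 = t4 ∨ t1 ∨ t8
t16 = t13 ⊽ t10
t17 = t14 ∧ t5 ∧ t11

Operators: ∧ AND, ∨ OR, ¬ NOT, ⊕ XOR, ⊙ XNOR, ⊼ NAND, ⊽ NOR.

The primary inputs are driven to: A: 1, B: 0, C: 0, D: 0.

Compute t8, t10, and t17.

t1 = C OR A OR D = 0 OR 1 OR 0 = 1
t2 = t1 NAND D = 1 NAND 0 = 1
t5 = NOT t1 = NOT 1 = 0
t6 = t2 NOR A = 1 NOR 1 = 0
t8 = A AND C = 1 AND 0 = 0
t10 = t6 OR t8 = 0 OR 0 = 0
t11 = t10 OR t6 = 0 OR 0 = 0
t14 = t2 OR t8 = 1 OR 0 = 1
t17 = t14 AND t5 AND t11 = 1 AND 0 AND 0 = 0

t8 = 0, t10 = 0, t17 = 0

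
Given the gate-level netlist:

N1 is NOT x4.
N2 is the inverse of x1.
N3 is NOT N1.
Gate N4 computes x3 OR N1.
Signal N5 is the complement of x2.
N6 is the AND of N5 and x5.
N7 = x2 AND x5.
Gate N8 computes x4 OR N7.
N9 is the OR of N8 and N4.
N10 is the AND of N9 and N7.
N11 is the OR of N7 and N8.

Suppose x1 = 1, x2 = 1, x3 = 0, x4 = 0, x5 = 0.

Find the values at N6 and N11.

N6 = 0, N11 = 0

N5 = NOT x2 = NOT 1 = 0
N6 = N5 AND x5 = 0 AND 0 = 0
N7 = x2 AND x5 = 1 AND 0 = 0
N8 = x4 OR N7 = 0 OR 0 = 0
N11 = N7 OR N8 = 0 OR 0 = 0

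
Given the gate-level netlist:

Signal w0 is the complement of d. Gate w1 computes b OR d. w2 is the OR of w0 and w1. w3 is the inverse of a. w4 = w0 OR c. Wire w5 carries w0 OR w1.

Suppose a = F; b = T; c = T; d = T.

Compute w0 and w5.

w0 = F, w5 = T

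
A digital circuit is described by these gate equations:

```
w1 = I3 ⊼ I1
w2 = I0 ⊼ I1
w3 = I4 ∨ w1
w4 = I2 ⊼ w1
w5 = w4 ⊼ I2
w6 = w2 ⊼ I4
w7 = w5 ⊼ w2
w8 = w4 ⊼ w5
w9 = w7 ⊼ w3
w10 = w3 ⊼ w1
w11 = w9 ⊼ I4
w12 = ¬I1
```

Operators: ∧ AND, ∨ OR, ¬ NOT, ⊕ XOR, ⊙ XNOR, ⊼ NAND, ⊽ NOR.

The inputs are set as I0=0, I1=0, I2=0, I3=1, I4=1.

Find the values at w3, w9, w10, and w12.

w3 = 1  w9 = 1  w10 = 0  w12 = 1

w1 = I3 NAND I1 = 1 NAND 0 = 1
w2 = I0 NAND I1 = 0 NAND 0 = 1
w3 = I4 OR w1 = 1 OR 1 = 1
w4 = I2 NAND w1 = 0 NAND 1 = 1
w5 = w4 NAND I2 = 1 NAND 0 = 1
w7 = w5 NAND w2 = 1 NAND 1 = 0
w9 = w7 NAND w3 = 0 NAND 1 = 1
w10 = w3 NAND w1 = 1 NAND 1 = 0
w12 = NOT I1 = NOT 0 = 1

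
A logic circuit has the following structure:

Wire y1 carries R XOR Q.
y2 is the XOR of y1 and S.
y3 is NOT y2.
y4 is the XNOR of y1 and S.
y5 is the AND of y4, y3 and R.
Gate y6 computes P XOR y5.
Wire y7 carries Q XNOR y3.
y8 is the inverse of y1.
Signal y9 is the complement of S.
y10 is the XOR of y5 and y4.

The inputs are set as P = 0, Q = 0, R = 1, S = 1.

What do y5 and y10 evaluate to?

y1 = R XOR Q = 1 XOR 0 = 1
y2 = y1 XOR S = 1 XOR 1 = 0
y3 = NOT y2 = NOT 0 = 1
y4 = y1 XNOR S = 1 XNOR 1 = 1
y5 = y4 AND y3 AND R = 1 AND 1 AND 1 = 1
y10 = y5 XOR y4 = 1 XOR 1 = 0

y5 = 1  y10 = 0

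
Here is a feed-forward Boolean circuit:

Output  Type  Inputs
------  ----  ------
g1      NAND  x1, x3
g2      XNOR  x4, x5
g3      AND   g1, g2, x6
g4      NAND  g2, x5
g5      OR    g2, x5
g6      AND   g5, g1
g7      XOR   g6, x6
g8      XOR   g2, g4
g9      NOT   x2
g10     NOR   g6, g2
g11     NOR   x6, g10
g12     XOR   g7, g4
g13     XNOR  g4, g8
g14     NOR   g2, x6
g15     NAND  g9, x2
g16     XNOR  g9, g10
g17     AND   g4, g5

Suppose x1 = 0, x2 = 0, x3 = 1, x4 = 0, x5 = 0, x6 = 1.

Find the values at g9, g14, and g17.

g9 = 1, g14 = 0, g17 = 1

g2 = x4 XNOR x5 = 0 XNOR 0 = 1
g4 = g2 NAND x5 = 1 NAND 0 = 1
g5 = g2 OR x5 = 1 OR 0 = 1
g9 = NOT x2 = NOT 0 = 1
g14 = g2 NOR x6 = 1 NOR 1 = 0
g17 = g4 AND g5 = 1 AND 1 = 1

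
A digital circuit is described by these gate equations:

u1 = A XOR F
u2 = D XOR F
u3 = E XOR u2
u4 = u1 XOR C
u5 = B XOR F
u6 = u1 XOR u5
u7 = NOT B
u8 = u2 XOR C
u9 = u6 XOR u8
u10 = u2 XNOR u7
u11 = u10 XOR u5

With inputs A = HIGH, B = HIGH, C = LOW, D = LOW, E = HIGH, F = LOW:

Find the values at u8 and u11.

u8 = LOW, u11 = LOW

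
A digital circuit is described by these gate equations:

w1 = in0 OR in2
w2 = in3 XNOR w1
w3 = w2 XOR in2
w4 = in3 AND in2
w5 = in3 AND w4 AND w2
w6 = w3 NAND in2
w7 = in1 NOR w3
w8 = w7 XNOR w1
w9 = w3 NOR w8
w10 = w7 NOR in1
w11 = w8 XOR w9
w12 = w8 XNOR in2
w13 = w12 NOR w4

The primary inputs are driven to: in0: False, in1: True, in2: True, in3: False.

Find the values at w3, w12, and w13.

w3 = True, w12 = False, w13 = True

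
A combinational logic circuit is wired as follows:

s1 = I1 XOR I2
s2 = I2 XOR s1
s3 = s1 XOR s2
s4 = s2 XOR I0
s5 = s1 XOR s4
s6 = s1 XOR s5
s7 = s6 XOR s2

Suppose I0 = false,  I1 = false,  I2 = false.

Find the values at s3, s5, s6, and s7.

s1 = I1 XOR I2 = false XOR false = false
s2 = I2 XOR s1 = false XOR false = false
s3 = s1 XOR s2 = false XOR false = false
s4 = s2 XOR I0 = false XOR false = false
s5 = s1 XOR s4 = false XOR false = false
s6 = s1 XOR s5 = false XOR false = false
s7 = s6 XOR s2 = false XOR false = false

s3 = false; s5 = false; s6 = false; s7 = false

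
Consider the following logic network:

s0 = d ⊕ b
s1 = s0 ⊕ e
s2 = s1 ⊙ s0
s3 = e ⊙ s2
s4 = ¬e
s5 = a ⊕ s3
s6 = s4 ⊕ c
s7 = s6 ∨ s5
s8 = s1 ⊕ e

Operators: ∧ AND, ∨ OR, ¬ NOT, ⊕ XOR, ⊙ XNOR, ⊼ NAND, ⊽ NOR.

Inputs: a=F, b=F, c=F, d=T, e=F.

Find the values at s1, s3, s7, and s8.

s0 = d XOR b = T XOR F = T
s1 = s0 XOR e = T XOR F = T
s2 = s1 XNOR s0 = T XNOR T = T
s3 = e XNOR s2 = F XNOR T = F
s4 = NOT e = NOT F = T
s5 = a XOR s3 = F XOR F = F
s6 = s4 XOR c = T XOR F = T
s7 = s6 OR s5 = T OR F = T
s8 = s1 XOR e = T XOR F = T

s1 = T, s3 = F, s7 = T, s8 = T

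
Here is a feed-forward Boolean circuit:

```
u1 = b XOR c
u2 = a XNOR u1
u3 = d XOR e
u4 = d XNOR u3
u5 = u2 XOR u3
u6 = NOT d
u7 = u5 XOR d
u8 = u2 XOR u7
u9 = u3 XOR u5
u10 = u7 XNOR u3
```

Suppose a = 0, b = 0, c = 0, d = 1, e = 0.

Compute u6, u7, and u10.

u1 = b XOR c = 0 XOR 0 = 0
u2 = a XNOR u1 = 0 XNOR 0 = 1
u3 = d XOR e = 1 XOR 0 = 1
u5 = u2 XOR u3 = 1 XOR 1 = 0
u6 = NOT d = NOT 1 = 0
u7 = u5 XOR d = 0 XOR 1 = 1
u10 = u7 XNOR u3 = 1 XNOR 1 = 1

u6 = 0  u7 = 1  u10 = 1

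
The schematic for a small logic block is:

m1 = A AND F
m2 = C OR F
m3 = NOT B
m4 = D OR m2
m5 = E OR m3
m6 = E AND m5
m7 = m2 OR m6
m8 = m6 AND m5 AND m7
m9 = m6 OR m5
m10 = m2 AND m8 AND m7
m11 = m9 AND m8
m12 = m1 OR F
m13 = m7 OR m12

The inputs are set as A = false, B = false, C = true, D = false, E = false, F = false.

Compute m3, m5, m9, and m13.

m1 = A AND F = false AND false = false
m2 = C OR F = true OR false = true
m3 = NOT B = NOT false = true
m5 = E OR m3 = false OR true = true
m6 = E AND m5 = false AND true = false
m7 = m2 OR m6 = true OR false = true
m9 = m6 OR m5 = false OR true = true
m12 = m1 OR F = false OR false = false
m13 = m7 OR m12 = true OR false = true

m3 = true  m5 = true  m9 = true  m13 = true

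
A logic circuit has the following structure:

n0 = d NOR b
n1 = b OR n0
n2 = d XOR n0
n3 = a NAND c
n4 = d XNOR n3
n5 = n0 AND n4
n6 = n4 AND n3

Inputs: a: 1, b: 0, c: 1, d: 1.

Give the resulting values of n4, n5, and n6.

n4 = 0  n5 = 0  n6 = 0

n0 = d NOR b = 1 NOR 0 = 0
n3 = a NAND c = 1 NAND 1 = 0
n4 = d XNOR n3 = 1 XNOR 0 = 0
n5 = n0 AND n4 = 0 AND 0 = 0
n6 = n4 AND n3 = 0 AND 0 = 0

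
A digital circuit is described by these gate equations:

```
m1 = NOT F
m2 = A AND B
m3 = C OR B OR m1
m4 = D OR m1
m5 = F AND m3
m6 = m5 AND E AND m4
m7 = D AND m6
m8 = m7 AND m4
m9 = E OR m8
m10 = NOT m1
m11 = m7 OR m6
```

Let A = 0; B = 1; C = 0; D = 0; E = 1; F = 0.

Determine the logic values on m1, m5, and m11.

m1 = 1, m5 = 0, m11 = 0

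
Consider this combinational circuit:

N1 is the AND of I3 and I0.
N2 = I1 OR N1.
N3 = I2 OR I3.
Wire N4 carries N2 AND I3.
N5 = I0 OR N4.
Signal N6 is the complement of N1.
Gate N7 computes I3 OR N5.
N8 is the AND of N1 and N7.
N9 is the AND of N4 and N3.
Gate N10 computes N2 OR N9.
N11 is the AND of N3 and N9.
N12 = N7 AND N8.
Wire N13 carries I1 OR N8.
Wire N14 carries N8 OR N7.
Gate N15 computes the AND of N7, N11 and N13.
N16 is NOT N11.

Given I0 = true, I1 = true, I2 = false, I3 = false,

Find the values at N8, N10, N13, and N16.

N8 = false  N10 = true  N13 = true  N16 = true

N1 = I3 AND I0 = false AND true = false
N2 = I1 OR N1 = true OR false = true
N3 = I2 OR I3 = false OR false = false
N4 = N2 AND I3 = true AND false = false
N5 = I0 OR N4 = true OR false = true
N7 = I3 OR N5 = false OR true = true
N8 = N1 AND N7 = false AND true = false
N9 = N4 AND N3 = false AND false = false
N10 = N2 OR N9 = true OR false = true
N11 = N3 AND N9 = false AND false = false
N13 = I1 OR N8 = true OR false = true
N16 = NOT N11 = NOT false = true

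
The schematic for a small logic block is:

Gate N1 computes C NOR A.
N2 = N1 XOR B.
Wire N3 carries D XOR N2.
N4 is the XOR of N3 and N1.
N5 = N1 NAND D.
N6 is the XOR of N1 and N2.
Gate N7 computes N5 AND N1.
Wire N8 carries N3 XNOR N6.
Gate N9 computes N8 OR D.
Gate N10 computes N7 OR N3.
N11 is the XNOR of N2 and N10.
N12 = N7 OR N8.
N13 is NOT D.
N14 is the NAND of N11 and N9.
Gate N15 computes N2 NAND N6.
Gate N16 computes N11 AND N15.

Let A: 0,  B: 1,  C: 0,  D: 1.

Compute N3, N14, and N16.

N3 = 1, N14 = 1, N16 = 0

N1 = C NOR A = 0 NOR 0 = 1
N2 = N1 XOR B = 1 XOR 1 = 0
N3 = D XOR N2 = 1 XOR 0 = 1
N5 = N1 NAND D = 1 NAND 1 = 0
N6 = N1 XOR N2 = 1 XOR 0 = 1
N7 = N5 AND N1 = 0 AND 1 = 0
N8 = N3 XNOR N6 = 1 XNOR 1 = 1
N9 = N8 OR D = 1 OR 1 = 1
N10 = N7 OR N3 = 0 OR 1 = 1
N11 = N2 XNOR N10 = 0 XNOR 1 = 0
N14 = N11 NAND N9 = 0 NAND 1 = 1
N15 = N2 NAND N6 = 0 NAND 1 = 1
N16 = N11 AND N15 = 0 AND 1 = 0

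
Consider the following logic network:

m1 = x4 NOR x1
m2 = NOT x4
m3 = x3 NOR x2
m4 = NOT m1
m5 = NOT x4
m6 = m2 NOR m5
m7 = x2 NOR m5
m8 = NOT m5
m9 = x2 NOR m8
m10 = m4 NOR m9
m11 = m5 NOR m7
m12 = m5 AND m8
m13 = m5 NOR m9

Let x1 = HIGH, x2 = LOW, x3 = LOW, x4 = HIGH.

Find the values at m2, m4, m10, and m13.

m2 = LOW  m4 = HIGH  m10 = LOW  m13 = HIGH

m1 = x4 NOR x1 = HIGH NOR HIGH = LOW
m2 = NOT x4 = NOT HIGH = LOW
m4 = NOT m1 = NOT LOW = HIGH
m5 = NOT x4 = NOT HIGH = LOW
m8 = NOT m5 = NOT LOW = HIGH
m9 = x2 NOR m8 = LOW NOR HIGH = LOW
m10 = m4 NOR m9 = HIGH NOR LOW = LOW
m13 = m5 NOR m9 = LOW NOR LOW = HIGH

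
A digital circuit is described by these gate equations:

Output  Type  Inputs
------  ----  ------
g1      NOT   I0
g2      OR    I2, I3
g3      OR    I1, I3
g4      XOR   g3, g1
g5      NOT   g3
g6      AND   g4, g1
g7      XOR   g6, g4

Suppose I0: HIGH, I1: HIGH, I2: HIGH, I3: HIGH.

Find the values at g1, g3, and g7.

g1 = NOT I0 = NOT HIGH = LOW
g3 = I1 OR I3 = HIGH OR HIGH = HIGH
g4 = g3 XOR g1 = HIGH XOR LOW = HIGH
g6 = g4 AND g1 = HIGH AND LOW = LOW
g7 = g6 XOR g4 = LOW XOR HIGH = HIGH

g1 = LOW, g3 = HIGH, g7 = HIGH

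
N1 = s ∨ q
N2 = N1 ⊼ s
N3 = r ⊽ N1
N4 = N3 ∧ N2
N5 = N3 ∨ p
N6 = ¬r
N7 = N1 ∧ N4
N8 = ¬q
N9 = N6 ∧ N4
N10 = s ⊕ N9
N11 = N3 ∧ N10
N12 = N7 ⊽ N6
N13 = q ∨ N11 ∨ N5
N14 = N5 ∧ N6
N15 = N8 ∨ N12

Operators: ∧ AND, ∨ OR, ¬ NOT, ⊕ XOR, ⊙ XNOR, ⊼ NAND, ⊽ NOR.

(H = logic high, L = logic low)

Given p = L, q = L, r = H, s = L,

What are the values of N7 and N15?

N1 = s OR q = L OR L = L
N2 = N1 NAND s = L NAND L = H
N3 = r NOR N1 = H NOR L = L
N4 = N3 AND N2 = L AND H = L
N6 = NOT r = NOT H = L
N7 = N1 AND N4 = L AND L = L
N8 = NOT q = NOT L = H
N12 = N7 NOR N6 = L NOR L = H
N15 = N8 OR N12 = H OR H = H

N7 = L; N15 = H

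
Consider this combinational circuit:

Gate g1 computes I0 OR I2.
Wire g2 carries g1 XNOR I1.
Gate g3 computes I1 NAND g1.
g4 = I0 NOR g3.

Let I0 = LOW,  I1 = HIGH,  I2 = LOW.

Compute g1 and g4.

g1 = LOW, g4 = LOW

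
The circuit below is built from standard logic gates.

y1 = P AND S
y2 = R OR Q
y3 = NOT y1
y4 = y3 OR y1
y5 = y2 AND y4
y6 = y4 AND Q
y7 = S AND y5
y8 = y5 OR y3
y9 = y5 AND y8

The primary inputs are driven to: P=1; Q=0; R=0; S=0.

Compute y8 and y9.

y8 = 1; y9 = 0

y1 = P AND S = 1 AND 0 = 0
y2 = R OR Q = 0 OR 0 = 0
y3 = NOT y1 = NOT 0 = 1
y4 = y3 OR y1 = 1 OR 0 = 1
y5 = y2 AND y4 = 0 AND 1 = 0
y8 = y5 OR y3 = 0 OR 1 = 1
y9 = y5 AND y8 = 0 AND 1 = 0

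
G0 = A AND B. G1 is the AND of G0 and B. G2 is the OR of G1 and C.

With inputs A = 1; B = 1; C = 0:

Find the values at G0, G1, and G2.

G0 = 1, G1 = 1, G2 = 1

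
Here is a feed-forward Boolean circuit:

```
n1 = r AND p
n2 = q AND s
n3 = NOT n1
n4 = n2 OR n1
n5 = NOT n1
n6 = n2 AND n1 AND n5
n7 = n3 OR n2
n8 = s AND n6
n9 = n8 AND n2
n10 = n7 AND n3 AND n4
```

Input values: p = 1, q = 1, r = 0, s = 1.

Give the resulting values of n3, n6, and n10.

n3 = 1, n6 = 0, n10 = 1

n1 = r AND p = 0 AND 1 = 0
n2 = q AND s = 1 AND 1 = 1
n3 = NOT n1 = NOT 0 = 1
n4 = n2 OR n1 = 1 OR 0 = 1
n5 = NOT n1 = NOT 0 = 1
n6 = n2 AND n1 AND n5 = 1 AND 0 AND 1 = 0
n7 = n3 OR n2 = 1 OR 1 = 1
n10 = n7 AND n3 AND n4 = 1 AND 1 AND 1 = 1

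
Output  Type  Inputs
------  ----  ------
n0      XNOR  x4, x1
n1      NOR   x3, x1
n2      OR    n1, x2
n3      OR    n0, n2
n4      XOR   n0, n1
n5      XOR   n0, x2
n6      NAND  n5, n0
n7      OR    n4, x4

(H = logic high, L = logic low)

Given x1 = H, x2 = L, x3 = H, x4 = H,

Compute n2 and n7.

n0 = x4 XNOR x1 = H XNOR H = H
n1 = x3 NOR x1 = H NOR H = L
n2 = n1 OR x2 = L OR L = L
n4 = n0 XOR n1 = H XOR L = H
n7 = n4 OR x4 = H OR H = H

n2 = L; n7 = H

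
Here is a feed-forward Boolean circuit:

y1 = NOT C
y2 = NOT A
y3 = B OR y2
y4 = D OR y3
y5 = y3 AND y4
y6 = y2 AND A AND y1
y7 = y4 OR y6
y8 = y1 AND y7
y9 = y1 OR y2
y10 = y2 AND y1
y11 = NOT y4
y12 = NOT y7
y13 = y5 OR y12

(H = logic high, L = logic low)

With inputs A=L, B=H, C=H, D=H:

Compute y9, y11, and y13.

y9 = H  y11 = L  y13 = H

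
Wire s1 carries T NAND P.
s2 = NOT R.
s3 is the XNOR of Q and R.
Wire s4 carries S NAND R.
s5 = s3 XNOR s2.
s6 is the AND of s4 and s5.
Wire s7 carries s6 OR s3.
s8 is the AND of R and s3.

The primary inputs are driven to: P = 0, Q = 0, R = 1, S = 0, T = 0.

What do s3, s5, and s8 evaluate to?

s3 = 0, s5 = 1, s8 = 0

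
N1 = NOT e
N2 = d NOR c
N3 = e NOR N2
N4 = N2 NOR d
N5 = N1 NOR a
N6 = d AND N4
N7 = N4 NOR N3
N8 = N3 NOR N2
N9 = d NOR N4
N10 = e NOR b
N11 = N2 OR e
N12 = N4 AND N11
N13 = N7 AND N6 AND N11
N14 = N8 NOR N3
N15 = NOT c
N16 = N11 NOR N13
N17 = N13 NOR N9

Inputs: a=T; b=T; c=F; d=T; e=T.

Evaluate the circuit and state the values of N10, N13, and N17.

N10 = F; N13 = F; N17 = T

N2 = d NOR c = T NOR F = F
N3 = e NOR N2 = T NOR F = F
N4 = N2 NOR d = F NOR T = F
N6 = d AND N4 = T AND F = F
N7 = N4 NOR N3 = F NOR F = T
N9 = d NOR N4 = T NOR F = F
N10 = e NOR b = T NOR T = F
N11 = N2 OR e = F OR T = T
N13 = N7 AND N6 AND N11 = T AND F AND T = F
N17 = N13 NOR N9 = F NOR F = T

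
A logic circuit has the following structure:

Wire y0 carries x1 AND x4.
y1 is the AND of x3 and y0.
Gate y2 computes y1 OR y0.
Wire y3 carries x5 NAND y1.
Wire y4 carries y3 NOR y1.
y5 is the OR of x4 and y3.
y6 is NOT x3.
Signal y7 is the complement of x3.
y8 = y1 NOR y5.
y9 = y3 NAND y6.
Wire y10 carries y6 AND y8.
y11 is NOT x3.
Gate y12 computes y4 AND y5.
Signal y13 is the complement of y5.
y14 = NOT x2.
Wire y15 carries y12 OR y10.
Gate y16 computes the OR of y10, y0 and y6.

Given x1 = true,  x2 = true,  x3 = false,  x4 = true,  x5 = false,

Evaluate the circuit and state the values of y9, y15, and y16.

y0 = x1 AND x4 = true AND true = true
y1 = x3 AND y0 = false AND true = false
y3 = x5 NAND y1 = false NAND false = true
y4 = y3 NOR y1 = true NOR false = false
y5 = x4 OR y3 = true OR true = true
y6 = NOT x3 = NOT false = true
y8 = y1 NOR y5 = false NOR true = false
y9 = y3 NAND y6 = true NAND true = false
y10 = y6 AND y8 = true AND false = false
y12 = y4 AND y5 = false AND true = false
y15 = y12 OR y10 = false OR false = false
y16 = y10 OR y0 OR y6 = false OR true OR true = true

y9 = false, y15 = false, y16 = true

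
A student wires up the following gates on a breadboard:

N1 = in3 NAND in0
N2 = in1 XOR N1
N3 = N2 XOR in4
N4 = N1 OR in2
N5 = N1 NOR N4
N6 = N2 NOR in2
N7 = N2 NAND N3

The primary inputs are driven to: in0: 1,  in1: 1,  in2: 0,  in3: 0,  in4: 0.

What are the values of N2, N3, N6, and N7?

N1 = in3 NAND in0 = 0 NAND 1 = 1
N2 = in1 XOR N1 = 1 XOR 1 = 0
N3 = N2 XOR in4 = 0 XOR 0 = 0
N6 = N2 NOR in2 = 0 NOR 0 = 1
N7 = N2 NAND N3 = 0 NAND 0 = 1

N2 = 0  N3 = 0  N6 = 1  N7 = 1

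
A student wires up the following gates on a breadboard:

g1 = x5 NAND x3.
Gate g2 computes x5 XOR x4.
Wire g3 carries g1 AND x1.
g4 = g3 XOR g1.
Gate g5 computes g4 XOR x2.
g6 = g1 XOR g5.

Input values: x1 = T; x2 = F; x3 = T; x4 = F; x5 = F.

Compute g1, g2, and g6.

g1 = T; g2 = F; g6 = T

g1 = x5 NAND x3 = F NAND T = T
g2 = x5 XOR x4 = F XOR F = F
g3 = g1 AND x1 = T AND T = T
g4 = g3 XOR g1 = T XOR T = F
g5 = g4 XOR x2 = F XOR F = F
g6 = g1 XOR g5 = T XOR F = T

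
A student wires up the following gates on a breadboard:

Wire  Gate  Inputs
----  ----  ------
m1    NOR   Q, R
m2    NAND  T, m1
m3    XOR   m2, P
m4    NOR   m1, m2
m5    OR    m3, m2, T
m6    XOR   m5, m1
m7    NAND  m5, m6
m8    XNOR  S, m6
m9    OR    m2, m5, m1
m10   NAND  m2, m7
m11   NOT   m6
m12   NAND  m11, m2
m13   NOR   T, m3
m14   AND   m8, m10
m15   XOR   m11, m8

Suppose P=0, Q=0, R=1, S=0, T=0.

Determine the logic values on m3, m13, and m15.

m1 = Q NOR R = 0 NOR 1 = 0
m2 = T NAND m1 = 0 NAND 0 = 1
m3 = m2 XOR P = 1 XOR 0 = 1
m5 = m3 OR m2 OR T = 1 OR 1 OR 0 = 1
m6 = m5 XOR m1 = 1 XOR 0 = 1
m8 = S XNOR m6 = 0 XNOR 1 = 0
m11 = NOT m6 = NOT 1 = 0
m13 = T NOR m3 = 0 NOR 1 = 0
m15 = m11 XOR m8 = 0 XOR 0 = 0

m3 = 1, m13 = 0, m15 = 0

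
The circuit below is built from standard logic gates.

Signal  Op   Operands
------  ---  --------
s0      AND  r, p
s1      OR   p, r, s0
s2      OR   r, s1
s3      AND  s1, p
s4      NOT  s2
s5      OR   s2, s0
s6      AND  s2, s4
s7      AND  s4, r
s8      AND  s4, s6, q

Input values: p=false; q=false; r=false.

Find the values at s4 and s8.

s4 = true, s8 = false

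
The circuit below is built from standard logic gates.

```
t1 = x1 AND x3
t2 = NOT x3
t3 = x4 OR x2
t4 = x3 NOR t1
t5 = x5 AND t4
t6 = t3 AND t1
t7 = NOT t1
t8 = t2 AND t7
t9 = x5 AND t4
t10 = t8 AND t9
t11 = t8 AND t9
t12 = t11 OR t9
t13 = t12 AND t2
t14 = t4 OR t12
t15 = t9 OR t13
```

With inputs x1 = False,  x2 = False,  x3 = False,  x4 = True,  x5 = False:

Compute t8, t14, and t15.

t1 = x1 AND x3 = False AND False = False
t2 = NOT x3 = NOT False = True
t4 = x3 NOR t1 = False NOR False = True
t7 = NOT t1 = NOT False = True
t8 = t2 AND t7 = True AND True = True
t9 = x5 AND t4 = False AND True = False
t11 = t8 AND t9 = True AND False = False
t12 = t11 OR t9 = False OR False = False
t13 = t12 AND t2 = False AND True = False
t14 = t4 OR t12 = True OR False = True
t15 = t9 OR t13 = False OR False = False

t8 = True  t14 = True  t15 = False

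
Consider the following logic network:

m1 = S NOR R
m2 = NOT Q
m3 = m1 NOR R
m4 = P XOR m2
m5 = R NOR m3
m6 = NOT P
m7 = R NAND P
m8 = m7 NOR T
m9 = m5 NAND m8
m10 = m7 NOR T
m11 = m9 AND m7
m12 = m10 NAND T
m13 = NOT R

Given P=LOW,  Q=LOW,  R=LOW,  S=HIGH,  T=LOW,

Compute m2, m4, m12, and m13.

m2 = NOT Q = NOT LOW = HIGH
m4 = P XOR m2 = LOW XOR HIGH = HIGH
m7 = R NAND P = LOW NAND LOW = HIGH
m10 = m7 NOR T = HIGH NOR LOW = LOW
m12 = m10 NAND T = LOW NAND LOW = HIGH
m13 = NOT R = NOT LOW = HIGH

m2 = HIGH  m4 = HIGH  m12 = HIGH  m13 = HIGH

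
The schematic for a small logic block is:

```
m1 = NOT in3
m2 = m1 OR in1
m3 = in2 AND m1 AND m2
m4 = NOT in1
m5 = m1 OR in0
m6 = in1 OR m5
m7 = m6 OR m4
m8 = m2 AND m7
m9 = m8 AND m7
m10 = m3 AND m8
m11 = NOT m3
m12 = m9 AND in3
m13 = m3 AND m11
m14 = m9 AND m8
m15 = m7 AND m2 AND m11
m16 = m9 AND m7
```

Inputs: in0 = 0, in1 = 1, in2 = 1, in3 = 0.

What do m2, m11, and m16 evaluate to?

m2 = 1, m11 = 0, m16 = 1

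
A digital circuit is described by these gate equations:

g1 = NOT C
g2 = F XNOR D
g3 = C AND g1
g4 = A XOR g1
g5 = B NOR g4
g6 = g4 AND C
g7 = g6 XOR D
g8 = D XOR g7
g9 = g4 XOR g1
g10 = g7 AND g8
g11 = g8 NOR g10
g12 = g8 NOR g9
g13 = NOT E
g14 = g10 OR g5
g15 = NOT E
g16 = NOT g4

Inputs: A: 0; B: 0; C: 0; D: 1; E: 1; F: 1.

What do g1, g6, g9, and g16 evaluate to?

g1 = 1  g6 = 0  g9 = 0  g16 = 0

g1 = NOT C = NOT 0 = 1
g4 = A XOR g1 = 0 XOR 1 = 1
g6 = g4 AND C = 1 AND 0 = 0
g9 = g4 XOR g1 = 1 XOR 1 = 0
g16 = NOT g4 = NOT 1 = 0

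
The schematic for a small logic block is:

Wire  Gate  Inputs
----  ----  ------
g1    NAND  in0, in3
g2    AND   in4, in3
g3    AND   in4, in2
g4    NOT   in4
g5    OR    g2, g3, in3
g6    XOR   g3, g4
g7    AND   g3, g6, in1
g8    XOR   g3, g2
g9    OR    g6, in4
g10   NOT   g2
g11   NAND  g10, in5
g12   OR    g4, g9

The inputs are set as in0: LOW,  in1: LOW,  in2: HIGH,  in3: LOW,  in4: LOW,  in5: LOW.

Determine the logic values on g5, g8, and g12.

g5 = LOW; g8 = LOW; g12 = HIGH

g2 = in4 AND in3 = LOW AND LOW = LOW
g3 = in4 AND in2 = LOW AND HIGH = LOW
g4 = NOT in4 = NOT LOW = HIGH
g5 = g2 OR g3 OR in3 = LOW OR LOW OR LOW = LOW
g6 = g3 XOR g4 = LOW XOR HIGH = HIGH
g8 = g3 XOR g2 = LOW XOR LOW = LOW
g9 = g6 OR in4 = HIGH OR LOW = HIGH
g12 = g4 OR g9 = HIGH OR HIGH = HIGH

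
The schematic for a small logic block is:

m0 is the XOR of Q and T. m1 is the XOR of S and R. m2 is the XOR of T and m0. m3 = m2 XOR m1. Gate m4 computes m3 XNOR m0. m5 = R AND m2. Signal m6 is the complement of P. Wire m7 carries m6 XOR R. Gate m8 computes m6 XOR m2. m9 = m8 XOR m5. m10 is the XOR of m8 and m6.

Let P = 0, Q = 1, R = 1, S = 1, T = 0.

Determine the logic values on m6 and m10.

m0 = Q XOR T = 1 XOR 0 = 1
m2 = T XOR m0 = 0 XOR 1 = 1
m6 = NOT P = NOT 0 = 1
m8 = m6 XOR m2 = 1 XOR 1 = 0
m10 = m8 XOR m6 = 0 XOR 1 = 1

m6 = 1, m10 = 1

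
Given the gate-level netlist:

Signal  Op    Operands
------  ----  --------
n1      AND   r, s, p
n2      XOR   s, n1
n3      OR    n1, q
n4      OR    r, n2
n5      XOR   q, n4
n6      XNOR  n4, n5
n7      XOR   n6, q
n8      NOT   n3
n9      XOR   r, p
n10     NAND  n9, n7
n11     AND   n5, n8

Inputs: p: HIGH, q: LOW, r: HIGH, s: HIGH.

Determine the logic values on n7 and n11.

n1 = r AND s AND p = HIGH AND HIGH AND HIGH = HIGH
n2 = s XOR n1 = HIGH XOR HIGH = LOW
n3 = n1 OR q = HIGH OR LOW = HIGH
n4 = r OR n2 = HIGH OR LOW = HIGH
n5 = q XOR n4 = LOW XOR HIGH = HIGH
n6 = n4 XNOR n5 = HIGH XNOR HIGH = HIGH
n7 = n6 XOR q = HIGH XOR LOW = HIGH
n8 = NOT n3 = NOT HIGH = LOW
n11 = n5 AND n8 = HIGH AND LOW = LOW

n7 = HIGH, n11 = LOW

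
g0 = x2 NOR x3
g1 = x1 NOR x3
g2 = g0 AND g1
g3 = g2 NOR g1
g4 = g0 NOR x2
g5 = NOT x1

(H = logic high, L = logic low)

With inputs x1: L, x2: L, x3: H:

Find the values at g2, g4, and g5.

g0 = x2 NOR x3 = L NOR H = L
g1 = x1 NOR x3 = L NOR H = L
g2 = g0 AND g1 = L AND L = L
g4 = g0 NOR x2 = L NOR L = H
g5 = NOT x1 = NOT L = H

g2 = L; g4 = H; g5 = H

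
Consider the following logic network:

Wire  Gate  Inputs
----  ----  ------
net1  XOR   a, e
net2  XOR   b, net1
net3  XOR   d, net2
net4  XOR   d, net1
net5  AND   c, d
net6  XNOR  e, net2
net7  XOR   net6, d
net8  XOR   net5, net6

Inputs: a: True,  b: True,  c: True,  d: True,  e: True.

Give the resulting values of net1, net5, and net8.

net1 = False  net5 = True  net8 = False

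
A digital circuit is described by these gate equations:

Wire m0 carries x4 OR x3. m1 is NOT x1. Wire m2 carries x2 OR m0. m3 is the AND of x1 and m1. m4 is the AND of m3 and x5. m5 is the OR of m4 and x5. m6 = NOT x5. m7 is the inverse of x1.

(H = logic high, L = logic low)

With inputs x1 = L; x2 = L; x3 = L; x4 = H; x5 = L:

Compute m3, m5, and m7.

m1 = NOT x1 = NOT L = H
m3 = x1 AND m1 = L AND H = L
m4 = m3 AND x5 = L AND L = L
m5 = m4 OR x5 = L OR L = L
m7 = NOT x1 = NOT L = H

m3 = L  m5 = L  m7 = H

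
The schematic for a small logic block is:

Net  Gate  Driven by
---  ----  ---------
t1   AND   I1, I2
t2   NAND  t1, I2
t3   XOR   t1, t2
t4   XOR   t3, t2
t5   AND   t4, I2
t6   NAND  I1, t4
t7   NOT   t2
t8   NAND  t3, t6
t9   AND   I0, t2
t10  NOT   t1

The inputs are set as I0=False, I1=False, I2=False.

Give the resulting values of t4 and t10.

t1 = I1 AND I2 = False AND False = False
t2 = t1 NAND I2 = False NAND False = True
t3 = t1 XOR t2 = False XOR True = True
t4 = t3 XOR t2 = True XOR True = False
t10 = NOT t1 = NOT False = True

t4 = False  t10 = True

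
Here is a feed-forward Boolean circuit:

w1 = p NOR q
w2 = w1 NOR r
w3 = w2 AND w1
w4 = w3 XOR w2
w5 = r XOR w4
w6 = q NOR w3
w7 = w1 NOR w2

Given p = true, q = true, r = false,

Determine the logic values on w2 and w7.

w2 = true  w7 = false

w1 = p NOR q = true NOR true = false
w2 = w1 NOR r = false NOR false = true
w7 = w1 NOR w2 = false NOR true = false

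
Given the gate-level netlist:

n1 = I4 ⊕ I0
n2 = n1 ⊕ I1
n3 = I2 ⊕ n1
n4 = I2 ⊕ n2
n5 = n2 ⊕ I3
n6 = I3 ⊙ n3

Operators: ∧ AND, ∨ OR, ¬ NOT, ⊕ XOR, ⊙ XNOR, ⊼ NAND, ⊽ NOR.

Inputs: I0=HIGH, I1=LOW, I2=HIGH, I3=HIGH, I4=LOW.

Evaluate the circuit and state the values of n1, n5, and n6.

n1 = I4 XOR I0 = LOW XOR HIGH = HIGH
n2 = n1 XOR I1 = HIGH XOR LOW = HIGH
n3 = I2 XOR n1 = HIGH XOR HIGH = LOW
n5 = n2 XOR I3 = HIGH XOR HIGH = LOW
n6 = I3 XNOR n3 = HIGH XNOR LOW = LOW

n1 = HIGH, n5 = LOW, n6 = LOW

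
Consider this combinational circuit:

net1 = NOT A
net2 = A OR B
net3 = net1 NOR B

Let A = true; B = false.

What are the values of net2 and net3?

net2 = true, net3 = true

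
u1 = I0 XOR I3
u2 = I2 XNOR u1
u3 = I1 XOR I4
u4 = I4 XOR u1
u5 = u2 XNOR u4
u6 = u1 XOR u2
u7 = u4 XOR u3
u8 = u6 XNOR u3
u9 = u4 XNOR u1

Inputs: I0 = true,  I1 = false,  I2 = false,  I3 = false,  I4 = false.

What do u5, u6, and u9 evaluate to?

u5 = false  u6 = true  u9 = true

u1 = I0 XOR I3 = true XOR false = true
u2 = I2 XNOR u1 = false XNOR true = false
u4 = I4 XOR u1 = false XOR true = true
u5 = u2 XNOR u4 = false XNOR true = false
u6 = u1 XOR u2 = true XOR false = true
u9 = u4 XNOR u1 = true XNOR true = true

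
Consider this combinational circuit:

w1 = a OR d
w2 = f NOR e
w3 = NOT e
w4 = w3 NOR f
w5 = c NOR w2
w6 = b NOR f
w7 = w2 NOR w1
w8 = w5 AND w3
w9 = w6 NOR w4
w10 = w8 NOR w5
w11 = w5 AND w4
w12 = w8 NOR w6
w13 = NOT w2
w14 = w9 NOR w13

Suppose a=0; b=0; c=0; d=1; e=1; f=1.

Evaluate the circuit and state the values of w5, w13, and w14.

w5 = 1; w13 = 1; w14 = 0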